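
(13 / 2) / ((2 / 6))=39 / 2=19.50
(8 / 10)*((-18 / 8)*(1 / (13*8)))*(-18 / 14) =81 / 3640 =0.02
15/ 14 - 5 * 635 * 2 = -88885/ 14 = -6348.93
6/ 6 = 1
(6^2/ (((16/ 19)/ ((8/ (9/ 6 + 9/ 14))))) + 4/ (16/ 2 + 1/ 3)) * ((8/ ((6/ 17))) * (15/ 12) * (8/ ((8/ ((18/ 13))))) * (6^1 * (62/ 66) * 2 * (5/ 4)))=12654324/ 143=88491.78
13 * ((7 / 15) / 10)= 91 / 150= 0.61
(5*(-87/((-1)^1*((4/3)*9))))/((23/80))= 2900/23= 126.09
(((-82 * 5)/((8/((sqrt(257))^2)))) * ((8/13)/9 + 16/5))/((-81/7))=35256802/9477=3720.25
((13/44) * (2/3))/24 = 13/1584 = 0.01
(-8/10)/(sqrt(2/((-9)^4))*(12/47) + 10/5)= -3220722/8051765 + 5076*sqrt(2)/8051765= -0.40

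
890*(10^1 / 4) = 2225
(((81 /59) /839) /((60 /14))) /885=63 /146027950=0.00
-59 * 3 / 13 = -177 / 13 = -13.62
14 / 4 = 3.50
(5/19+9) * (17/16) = 187/19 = 9.84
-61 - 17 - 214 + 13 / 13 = -291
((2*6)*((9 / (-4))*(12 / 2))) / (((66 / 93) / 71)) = -178281 / 11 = -16207.36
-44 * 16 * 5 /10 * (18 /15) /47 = -8.99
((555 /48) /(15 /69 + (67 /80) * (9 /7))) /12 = 148925 /200028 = 0.74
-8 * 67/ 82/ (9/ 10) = -2680/ 369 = -7.26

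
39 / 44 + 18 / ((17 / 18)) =14919 / 748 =19.95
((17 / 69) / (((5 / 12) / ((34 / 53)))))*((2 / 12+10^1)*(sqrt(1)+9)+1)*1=38.94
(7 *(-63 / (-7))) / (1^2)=63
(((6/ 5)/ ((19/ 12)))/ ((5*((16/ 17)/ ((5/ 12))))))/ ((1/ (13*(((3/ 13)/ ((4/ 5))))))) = 153/ 608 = 0.25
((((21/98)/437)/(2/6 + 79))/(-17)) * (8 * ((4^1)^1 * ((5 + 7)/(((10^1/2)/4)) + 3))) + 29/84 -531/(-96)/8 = 3518656781/3394755840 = 1.04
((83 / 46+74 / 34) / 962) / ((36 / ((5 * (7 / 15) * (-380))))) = -2070145 / 20311668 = -0.10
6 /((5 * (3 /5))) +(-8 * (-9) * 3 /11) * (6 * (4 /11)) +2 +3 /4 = 47.59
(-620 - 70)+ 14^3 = 2054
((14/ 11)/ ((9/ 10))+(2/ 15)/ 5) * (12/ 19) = 14264/ 15675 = 0.91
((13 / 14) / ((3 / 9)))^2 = 1521 / 196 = 7.76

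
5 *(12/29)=2.07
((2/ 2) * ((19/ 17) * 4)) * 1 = 76/ 17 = 4.47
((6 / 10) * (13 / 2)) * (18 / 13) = 27 / 5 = 5.40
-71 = -71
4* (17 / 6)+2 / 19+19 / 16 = 11515 / 912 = 12.63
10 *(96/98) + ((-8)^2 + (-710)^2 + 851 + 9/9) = 24746264/49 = 505025.80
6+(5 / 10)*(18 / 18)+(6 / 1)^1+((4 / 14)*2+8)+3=337 / 14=24.07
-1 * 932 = -932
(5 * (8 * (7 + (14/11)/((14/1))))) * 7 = 21840/11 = 1985.45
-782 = -782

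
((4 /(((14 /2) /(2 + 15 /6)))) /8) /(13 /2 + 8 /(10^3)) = 1125 /22778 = 0.05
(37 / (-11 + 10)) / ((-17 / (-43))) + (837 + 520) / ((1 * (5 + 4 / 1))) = 8750 / 153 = 57.19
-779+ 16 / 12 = -2333 / 3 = -777.67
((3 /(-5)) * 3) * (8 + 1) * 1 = -16.20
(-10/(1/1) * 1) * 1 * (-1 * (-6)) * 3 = -180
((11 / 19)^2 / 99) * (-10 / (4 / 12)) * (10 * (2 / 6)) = -1100 / 3249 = -0.34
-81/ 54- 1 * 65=-133/ 2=-66.50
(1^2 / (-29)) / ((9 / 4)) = -4 / 261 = -0.02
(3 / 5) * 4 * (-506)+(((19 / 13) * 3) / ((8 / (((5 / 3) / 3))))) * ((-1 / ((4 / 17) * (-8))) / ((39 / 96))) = -24619957 / 20280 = -1214.00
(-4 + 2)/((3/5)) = -10/3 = -3.33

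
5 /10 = 1 /2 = 0.50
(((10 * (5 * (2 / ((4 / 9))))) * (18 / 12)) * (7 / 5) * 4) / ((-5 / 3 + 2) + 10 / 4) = 11340 / 17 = 667.06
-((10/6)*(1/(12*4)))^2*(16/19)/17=-25/418608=-0.00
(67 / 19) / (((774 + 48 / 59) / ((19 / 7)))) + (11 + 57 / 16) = 37311391 / 2559984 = 14.57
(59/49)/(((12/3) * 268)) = 59/52528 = 0.00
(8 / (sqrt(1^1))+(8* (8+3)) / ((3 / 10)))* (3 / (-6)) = -452 / 3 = -150.67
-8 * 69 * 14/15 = -2576/5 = -515.20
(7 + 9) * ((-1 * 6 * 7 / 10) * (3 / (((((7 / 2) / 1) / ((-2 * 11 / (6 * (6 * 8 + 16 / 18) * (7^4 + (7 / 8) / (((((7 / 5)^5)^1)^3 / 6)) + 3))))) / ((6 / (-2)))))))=-878977102412304 / 163047115531258975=-0.01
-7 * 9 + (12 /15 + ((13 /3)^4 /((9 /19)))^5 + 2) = 235290858990030889817318097146 /1029455660473245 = 228558516917442.29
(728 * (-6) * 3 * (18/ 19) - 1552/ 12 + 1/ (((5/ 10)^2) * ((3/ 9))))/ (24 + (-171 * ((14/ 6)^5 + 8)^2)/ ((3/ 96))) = 195272856/ 507710027467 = 0.00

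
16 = 16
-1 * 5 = -5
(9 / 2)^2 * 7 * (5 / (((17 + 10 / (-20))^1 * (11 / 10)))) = 4725 / 121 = 39.05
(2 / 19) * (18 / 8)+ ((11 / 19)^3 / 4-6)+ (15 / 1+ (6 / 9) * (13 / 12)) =2471111 / 246924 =10.01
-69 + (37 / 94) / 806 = -5227679 / 75764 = -69.00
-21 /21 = -1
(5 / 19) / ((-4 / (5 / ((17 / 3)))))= -75 / 1292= -0.06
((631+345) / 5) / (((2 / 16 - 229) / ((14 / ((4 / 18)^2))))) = -2213568 / 9155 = -241.79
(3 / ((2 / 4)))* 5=30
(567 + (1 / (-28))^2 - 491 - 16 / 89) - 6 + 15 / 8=5002695 / 69776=71.70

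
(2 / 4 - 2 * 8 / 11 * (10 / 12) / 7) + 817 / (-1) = -377303 / 462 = -816.67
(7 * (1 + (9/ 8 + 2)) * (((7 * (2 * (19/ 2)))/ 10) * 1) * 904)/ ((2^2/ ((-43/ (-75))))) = 49761019/ 1000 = 49761.02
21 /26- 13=-317 /26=-12.19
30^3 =27000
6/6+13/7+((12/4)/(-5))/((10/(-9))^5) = 3.21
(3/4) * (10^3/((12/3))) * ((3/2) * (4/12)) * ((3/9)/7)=125/28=4.46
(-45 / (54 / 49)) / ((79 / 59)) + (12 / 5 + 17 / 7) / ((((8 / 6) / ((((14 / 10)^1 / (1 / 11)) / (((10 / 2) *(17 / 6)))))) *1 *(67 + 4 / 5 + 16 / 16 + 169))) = -3650253814 / 119762025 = -30.48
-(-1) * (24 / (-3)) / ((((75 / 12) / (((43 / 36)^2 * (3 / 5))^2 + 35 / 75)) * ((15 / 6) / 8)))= -11192162 / 2278125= -4.91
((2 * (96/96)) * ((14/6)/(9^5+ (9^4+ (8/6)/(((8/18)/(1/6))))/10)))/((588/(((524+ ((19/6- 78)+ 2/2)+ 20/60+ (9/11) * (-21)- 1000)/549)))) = -8905/64900692153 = -0.00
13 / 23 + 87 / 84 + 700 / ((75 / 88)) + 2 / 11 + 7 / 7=17514115 / 21252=824.12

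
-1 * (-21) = 21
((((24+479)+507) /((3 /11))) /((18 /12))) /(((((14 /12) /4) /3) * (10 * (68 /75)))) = 333300 /119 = 2800.84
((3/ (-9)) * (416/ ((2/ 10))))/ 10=-208/ 3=-69.33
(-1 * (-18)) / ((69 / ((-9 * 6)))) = -324 / 23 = -14.09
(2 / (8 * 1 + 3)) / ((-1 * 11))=-2 / 121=-0.02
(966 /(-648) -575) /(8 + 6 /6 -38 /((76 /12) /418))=62261 /269892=0.23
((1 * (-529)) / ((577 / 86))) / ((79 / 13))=-591422 / 45583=-12.97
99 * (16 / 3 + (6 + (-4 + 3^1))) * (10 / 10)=1023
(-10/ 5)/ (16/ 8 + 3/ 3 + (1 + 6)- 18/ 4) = -4/ 11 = -0.36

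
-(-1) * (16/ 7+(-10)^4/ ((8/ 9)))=78766/ 7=11252.29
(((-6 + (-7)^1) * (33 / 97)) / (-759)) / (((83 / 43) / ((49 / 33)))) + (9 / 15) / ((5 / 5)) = 18469082 / 30553545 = 0.60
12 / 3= 4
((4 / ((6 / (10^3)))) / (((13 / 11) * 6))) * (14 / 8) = 19250 / 117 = 164.53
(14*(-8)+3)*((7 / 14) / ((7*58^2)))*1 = -109 / 47096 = -0.00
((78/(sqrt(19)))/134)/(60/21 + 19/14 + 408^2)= 546* sqrt(19)/2966796515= 0.00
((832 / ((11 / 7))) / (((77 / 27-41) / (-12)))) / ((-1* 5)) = -943488 / 28325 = -33.31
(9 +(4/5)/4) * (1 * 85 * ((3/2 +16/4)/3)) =4301/3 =1433.67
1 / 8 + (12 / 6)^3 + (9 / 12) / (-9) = 193 / 24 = 8.04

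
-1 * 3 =-3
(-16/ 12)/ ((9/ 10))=-40/ 27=-1.48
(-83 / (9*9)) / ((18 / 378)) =-581 / 27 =-21.52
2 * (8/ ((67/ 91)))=1456/ 67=21.73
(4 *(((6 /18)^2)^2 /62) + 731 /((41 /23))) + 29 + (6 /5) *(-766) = -247147276 /514755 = -480.13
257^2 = 66049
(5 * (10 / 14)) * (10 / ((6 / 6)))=250 / 7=35.71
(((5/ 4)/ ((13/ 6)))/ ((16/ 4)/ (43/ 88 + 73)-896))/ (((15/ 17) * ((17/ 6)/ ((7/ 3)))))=-45269/ 75323040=-0.00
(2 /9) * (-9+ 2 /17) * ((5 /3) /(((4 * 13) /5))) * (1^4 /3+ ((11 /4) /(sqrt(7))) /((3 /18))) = -41525 * sqrt(7) /55692-3775 /35802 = -2.08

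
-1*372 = -372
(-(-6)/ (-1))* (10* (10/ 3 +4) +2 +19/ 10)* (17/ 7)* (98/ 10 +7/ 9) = -11904.23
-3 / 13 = -0.23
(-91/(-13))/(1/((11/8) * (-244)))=-4697/2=-2348.50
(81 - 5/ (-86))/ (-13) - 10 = -18151/ 1118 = -16.24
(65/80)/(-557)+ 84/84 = 8899/8912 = 1.00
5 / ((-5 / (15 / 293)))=-15 / 293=-0.05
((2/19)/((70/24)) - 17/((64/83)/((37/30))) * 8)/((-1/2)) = 6942379/15960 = 434.99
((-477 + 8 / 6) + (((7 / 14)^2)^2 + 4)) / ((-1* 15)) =22637 / 720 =31.44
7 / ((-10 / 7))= -49 / 10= -4.90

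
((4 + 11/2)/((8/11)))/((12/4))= 209/48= 4.35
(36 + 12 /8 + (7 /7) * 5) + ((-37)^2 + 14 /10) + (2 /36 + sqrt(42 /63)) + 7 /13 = sqrt(6) /3 + 826894 /585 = 1414.31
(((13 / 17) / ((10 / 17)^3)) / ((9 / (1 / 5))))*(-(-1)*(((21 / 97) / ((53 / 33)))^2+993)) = 16433964628679 / 198224107500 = 82.91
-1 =-1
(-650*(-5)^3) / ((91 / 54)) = 337500 / 7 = 48214.29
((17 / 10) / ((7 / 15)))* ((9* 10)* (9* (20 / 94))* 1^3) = 206550 / 329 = 627.81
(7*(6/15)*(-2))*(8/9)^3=-14336/3645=-3.93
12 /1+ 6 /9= 38 /3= 12.67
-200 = -200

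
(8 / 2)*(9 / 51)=12 / 17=0.71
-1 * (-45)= 45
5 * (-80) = -400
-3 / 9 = -1 / 3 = -0.33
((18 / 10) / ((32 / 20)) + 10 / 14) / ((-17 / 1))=-103 / 952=-0.11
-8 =-8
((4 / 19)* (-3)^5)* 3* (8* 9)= -209952 / 19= -11050.11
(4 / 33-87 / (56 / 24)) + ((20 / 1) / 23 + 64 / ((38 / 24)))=4.13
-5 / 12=-0.42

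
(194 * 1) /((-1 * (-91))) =194 /91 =2.13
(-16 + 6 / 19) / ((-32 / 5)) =745 / 304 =2.45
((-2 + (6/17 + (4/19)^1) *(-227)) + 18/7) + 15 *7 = -50501/2261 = -22.34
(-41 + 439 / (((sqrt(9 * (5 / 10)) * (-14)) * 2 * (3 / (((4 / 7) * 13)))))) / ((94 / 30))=-615 / 47 - 28535 * sqrt(2) / 6909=-18.93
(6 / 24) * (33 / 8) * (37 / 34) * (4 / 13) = 1221 / 3536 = 0.35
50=50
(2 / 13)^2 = 4 / 169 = 0.02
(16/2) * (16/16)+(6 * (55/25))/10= 233/25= 9.32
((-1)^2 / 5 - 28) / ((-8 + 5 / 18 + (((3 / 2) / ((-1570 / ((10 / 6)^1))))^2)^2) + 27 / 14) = 1362052741416192 / 283858199506885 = 4.80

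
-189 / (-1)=189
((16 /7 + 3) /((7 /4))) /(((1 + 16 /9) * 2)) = 666 /1225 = 0.54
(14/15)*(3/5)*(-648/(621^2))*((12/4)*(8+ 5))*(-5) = 1456/7935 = 0.18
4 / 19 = 0.21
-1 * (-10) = 10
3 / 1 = 3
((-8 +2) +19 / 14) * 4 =-130 / 7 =-18.57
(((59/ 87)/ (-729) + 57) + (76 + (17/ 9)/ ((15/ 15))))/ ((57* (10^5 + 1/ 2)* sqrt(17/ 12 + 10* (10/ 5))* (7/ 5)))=171099980* sqrt(771)/ 1300723441384689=0.00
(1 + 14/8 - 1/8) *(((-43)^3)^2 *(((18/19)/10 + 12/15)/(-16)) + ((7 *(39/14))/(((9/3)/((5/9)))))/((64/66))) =-9026906338877/9728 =-927930339.11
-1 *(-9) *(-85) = -765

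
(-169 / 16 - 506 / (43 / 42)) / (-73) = 6.92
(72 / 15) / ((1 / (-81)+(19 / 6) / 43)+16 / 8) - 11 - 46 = -3925131 / 71795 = -54.67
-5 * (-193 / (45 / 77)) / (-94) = -14861 / 846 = -17.57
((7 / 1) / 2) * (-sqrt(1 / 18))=-7 * sqrt(2) / 12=-0.82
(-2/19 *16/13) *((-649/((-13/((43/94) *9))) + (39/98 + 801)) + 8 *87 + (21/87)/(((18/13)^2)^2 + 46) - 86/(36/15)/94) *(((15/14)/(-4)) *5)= 314589061822629025/1064917479908009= 295.41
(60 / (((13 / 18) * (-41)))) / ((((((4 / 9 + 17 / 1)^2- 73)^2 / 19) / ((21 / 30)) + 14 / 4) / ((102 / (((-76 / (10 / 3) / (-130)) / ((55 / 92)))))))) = -0.17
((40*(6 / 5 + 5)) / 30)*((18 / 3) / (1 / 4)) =992 / 5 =198.40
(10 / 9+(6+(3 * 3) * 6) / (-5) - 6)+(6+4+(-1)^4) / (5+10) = -727 / 45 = -16.16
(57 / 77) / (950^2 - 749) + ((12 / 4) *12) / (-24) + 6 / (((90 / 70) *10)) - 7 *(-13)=187404599783 / 2083044810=89.97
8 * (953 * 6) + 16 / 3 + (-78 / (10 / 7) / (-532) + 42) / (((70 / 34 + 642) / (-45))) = 114200011211 / 2496372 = 45746.39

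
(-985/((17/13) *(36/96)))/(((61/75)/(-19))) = 48659000/1037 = 46922.85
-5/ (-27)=5/ 27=0.19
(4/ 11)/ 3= 4/ 33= 0.12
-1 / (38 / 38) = -1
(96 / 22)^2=2304 / 121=19.04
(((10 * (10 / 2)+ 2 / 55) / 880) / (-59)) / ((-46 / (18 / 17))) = 1548 / 69783725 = 0.00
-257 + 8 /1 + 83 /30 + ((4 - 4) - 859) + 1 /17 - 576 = -857399 /510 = -1681.17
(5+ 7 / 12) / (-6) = -67 / 72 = -0.93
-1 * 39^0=-1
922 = 922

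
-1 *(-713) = 713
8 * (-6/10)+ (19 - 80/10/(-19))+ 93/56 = 86619/5320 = 16.28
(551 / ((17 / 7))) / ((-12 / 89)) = -343273 / 204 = -1682.71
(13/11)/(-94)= -0.01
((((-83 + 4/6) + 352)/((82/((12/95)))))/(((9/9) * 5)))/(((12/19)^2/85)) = 261307/14760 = 17.70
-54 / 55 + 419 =22991 / 55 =418.02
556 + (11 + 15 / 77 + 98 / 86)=1881755 / 3311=568.33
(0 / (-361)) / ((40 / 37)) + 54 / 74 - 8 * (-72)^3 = 110481435 / 37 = 2985984.73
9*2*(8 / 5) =144 / 5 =28.80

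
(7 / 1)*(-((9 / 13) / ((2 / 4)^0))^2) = -567 / 169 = -3.36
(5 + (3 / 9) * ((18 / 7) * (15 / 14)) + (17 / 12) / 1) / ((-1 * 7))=-4313 / 4116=-1.05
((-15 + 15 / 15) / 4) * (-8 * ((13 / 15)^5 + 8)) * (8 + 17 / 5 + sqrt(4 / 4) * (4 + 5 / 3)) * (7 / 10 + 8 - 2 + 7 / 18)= 14740042003456 / 512578125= 28756.67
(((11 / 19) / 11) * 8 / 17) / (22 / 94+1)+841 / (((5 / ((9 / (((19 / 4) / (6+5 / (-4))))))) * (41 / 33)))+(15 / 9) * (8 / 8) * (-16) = 1191.78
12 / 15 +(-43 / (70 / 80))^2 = 591876 / 245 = 2415.82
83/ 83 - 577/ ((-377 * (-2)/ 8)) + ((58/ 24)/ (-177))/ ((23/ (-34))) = -46980745/ 9208602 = -5.10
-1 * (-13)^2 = -169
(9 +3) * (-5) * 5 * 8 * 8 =-19200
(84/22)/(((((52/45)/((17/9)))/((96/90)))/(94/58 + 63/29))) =9520/377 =25.25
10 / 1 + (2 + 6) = 18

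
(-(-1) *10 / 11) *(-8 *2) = -160 / 11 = -14.55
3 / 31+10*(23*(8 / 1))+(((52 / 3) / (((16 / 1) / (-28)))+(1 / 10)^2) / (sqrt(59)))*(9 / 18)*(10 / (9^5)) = 57043 / 31 - 9097*sqrt(59) / 209033460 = 1840.10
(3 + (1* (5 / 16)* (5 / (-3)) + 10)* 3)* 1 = 503 / 16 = 31.44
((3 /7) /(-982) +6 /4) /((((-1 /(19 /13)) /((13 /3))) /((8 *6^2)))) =-9400896 /3437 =-2735.20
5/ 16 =0.31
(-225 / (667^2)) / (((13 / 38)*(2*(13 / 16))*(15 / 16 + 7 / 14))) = -1094400 / 1729283543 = -0.00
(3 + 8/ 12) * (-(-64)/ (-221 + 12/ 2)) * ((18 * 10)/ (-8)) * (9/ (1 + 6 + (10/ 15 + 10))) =12.51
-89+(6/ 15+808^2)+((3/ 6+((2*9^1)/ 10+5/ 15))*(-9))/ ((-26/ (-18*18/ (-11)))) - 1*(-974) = 467450018/ 715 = 653776.25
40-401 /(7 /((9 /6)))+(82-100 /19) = 8195 /266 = 30.81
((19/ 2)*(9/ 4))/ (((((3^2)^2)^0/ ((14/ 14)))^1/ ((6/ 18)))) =57/ 8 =7.12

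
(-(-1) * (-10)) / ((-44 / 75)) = 375 / 22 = 17.05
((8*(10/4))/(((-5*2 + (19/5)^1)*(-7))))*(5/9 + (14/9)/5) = 260/651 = 0.40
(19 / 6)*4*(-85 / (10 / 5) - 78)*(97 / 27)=-444163 / 81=-5483.49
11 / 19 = 0.58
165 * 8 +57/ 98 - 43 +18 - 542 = 73851/ 98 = 753.58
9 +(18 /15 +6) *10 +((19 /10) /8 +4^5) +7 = 88979 /80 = 1112.24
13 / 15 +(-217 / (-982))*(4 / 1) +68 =513713 / 7365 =69.75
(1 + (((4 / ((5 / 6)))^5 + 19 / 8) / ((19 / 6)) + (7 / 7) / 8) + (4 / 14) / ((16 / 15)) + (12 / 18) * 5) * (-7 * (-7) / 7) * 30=2020237498 / 11875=170125.26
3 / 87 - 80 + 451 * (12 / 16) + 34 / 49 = 1472033 / 5684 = 258.98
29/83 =0.35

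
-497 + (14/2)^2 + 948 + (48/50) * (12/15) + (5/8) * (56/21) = 188413/375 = 502.43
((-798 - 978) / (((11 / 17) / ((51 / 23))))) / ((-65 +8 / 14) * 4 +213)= 10778544 / 79189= 136.11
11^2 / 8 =15.12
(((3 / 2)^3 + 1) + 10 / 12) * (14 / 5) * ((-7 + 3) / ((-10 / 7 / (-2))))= -245 / 3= -81.67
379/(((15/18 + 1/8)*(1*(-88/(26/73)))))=-29562/18469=-1.60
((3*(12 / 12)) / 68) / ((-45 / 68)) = -1 / 15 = -0.07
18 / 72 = 0.25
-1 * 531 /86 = -531 /86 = -6.17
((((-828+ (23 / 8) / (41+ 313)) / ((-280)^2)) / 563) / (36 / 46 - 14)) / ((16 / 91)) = 701117027 / 86858681548800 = 0.00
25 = 25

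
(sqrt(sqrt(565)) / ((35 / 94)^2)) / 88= 2209 * 565^(1 / 4) / 26950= 0.40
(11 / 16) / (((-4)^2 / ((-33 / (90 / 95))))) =-2299 / 1536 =-1.50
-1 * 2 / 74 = -1 / 37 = -0.03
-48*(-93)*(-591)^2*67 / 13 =104465755728 / 13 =8035827363.69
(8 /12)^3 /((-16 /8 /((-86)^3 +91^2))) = 2511100 /27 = 93003.70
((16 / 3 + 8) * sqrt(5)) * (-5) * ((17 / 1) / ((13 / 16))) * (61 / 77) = -3318400 * sqrt(5) / 3003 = -2470.92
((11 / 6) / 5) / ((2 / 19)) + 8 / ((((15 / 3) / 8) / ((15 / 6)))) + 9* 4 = 71.48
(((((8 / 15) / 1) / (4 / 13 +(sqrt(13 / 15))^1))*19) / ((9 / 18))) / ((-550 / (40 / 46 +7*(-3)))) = -192608 / 651475 +625976*sqrt(195) / 9772125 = 0.60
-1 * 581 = -581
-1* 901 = -901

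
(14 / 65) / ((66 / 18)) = 42 / 715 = 0.06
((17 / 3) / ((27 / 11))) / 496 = 187 / 40176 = 0.00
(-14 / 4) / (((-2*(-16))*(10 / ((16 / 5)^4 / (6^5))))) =-112 / 759375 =-0.00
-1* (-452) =452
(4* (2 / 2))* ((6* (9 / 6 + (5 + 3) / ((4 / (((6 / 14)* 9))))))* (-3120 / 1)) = -4829760 / 7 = -689965.71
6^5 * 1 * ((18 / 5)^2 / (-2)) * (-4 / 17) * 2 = 10077696 / 425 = 23712.23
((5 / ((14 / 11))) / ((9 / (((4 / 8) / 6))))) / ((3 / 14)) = 55 / 324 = 0.17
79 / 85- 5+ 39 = 2969 / 85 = 34.93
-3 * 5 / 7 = -15 / 7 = -2.14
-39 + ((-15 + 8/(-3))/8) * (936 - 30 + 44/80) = -979663/480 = -2040.96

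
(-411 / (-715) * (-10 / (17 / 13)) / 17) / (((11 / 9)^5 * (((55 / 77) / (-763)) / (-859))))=-222689687863482 / 2559905645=-86991.37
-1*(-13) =13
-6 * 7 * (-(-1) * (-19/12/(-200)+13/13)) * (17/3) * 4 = -287861/300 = -959.54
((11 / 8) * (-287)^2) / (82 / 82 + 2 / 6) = 2718177 / 32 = 84943.03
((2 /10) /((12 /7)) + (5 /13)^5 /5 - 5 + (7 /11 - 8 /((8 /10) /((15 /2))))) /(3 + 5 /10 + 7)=-19419325279 /2573060490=-7.55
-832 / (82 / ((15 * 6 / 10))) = -3744 / 41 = -91.32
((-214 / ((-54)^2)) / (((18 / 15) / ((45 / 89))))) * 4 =-2675 / 21627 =-0.12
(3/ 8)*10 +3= 27/ 4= 6.75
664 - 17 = 647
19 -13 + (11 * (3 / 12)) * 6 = 45 / 2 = 22.50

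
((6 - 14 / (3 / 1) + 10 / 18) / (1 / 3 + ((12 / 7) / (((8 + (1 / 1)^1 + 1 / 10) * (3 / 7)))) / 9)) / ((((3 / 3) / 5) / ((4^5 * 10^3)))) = 7920640000 / 313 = 25305559.11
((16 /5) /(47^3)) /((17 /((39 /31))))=624 /273573605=0.00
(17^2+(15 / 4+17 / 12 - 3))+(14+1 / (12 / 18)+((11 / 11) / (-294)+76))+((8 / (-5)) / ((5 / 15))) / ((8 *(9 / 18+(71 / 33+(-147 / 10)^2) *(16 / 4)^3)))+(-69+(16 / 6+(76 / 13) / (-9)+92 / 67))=11969147372509 / 37751197302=317.05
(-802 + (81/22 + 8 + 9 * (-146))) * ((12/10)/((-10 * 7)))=27777/770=36.07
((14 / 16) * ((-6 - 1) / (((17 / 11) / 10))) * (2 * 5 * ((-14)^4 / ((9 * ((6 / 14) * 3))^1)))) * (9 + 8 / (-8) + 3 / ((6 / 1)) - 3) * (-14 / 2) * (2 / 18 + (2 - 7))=-3069180052400 / 12393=-247654325.22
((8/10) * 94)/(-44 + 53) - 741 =-32969/45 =-732.64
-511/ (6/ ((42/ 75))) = -47.69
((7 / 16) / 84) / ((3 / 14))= 7 / 288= 0.02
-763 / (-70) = 109 / 10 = 10.90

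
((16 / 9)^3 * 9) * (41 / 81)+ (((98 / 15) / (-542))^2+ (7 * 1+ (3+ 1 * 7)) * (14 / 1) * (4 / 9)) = 1582552482929 / 12046160025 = 131.37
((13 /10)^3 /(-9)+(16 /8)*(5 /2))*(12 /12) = 42803 /9000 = 4.76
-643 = -643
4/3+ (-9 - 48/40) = -133/15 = -8.87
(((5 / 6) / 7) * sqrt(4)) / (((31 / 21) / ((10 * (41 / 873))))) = 0.08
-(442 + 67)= -509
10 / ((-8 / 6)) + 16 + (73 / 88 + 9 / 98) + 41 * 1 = 217417 / 4312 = 50.42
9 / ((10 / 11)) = 99 / 10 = 9.90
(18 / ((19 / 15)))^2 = 72900 / 361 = 201.94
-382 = -382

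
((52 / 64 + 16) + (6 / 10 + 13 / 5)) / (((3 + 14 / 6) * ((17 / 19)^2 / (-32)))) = -1733883 / 11560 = -149.99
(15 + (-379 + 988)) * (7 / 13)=336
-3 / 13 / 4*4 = -3 / 13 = -0.23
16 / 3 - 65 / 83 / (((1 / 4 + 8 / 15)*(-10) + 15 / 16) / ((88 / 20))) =480752 / 82419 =5.83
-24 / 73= -0.33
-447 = -447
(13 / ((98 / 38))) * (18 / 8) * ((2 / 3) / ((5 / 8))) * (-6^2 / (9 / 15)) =-35568 / 49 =-725.88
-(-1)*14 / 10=7 / 5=1.40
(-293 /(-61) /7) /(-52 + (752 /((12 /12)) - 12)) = 293 /293776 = 0.00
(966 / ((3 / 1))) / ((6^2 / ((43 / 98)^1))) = 989 / 252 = 3.92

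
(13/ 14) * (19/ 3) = 247/ 42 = 5.88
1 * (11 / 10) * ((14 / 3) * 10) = 154 / 3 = 51.33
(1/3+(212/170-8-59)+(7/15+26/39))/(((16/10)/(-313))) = 5131009/408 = 12576.00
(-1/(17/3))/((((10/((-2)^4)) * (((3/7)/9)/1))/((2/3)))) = -336/85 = -3.95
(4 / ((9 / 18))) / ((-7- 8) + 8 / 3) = -24 / 37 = -0.65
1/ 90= 0.01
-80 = -80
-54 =-54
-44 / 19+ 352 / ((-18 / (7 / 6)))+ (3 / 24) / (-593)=-61160161 / 2433672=-25.13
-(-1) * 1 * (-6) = -6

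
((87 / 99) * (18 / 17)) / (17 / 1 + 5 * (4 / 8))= 116 / 2431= 0.05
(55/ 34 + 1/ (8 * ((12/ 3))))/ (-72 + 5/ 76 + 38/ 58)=-494247/ 21365464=-0.02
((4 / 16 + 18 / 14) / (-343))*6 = -129 / 4802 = -0.03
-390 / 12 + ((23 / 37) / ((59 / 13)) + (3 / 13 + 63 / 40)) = -34687383 / 1135160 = -30.56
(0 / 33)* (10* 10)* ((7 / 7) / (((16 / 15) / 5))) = 0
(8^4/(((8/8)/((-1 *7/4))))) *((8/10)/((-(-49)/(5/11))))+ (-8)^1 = -61.19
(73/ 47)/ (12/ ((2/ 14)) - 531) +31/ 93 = 2310/ 7003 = 0.33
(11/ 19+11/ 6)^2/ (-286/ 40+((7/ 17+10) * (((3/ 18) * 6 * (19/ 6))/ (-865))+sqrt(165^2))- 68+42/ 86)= 1912752875/ 29681931537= 0.06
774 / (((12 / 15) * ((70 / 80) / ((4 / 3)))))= 10320 / 7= 1474.29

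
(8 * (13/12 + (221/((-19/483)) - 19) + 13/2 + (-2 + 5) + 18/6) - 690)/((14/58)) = -75505328/399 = -189236.41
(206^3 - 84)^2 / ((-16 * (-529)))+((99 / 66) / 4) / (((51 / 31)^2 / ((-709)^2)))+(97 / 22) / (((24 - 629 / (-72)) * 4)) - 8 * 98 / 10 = 4294471215736831817819 / 475649482440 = 9028646880.28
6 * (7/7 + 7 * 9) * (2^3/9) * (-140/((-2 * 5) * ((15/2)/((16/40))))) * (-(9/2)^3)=-580608/25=-23224.32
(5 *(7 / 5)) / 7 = 1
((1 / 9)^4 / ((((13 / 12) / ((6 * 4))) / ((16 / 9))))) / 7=0.00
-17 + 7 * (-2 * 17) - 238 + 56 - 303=-740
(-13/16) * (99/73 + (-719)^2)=-420031.91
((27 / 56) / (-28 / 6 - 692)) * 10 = -0.01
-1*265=-265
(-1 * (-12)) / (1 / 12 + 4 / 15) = 240 / 7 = 34.29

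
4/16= 1/4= 0.25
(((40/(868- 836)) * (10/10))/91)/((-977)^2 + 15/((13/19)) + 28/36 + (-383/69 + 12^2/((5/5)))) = 1035/71933993432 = 0.00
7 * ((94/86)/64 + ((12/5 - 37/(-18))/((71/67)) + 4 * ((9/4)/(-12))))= 213672739/8792640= 24.30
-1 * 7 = -7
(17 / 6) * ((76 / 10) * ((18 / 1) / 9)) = 646 / 15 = 43.07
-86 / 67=-1.28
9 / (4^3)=9 / 64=0.14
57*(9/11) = 513/11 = 46.64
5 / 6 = 0.83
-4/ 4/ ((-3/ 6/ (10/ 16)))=5/ 4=1.25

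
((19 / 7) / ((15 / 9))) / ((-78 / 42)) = -57 / 65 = -0.88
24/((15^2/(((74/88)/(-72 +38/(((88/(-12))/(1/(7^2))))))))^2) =3286969/50978977593750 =0.00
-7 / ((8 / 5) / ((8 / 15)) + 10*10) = -7 / 103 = -0.07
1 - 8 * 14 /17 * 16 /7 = -239 /17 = -14.06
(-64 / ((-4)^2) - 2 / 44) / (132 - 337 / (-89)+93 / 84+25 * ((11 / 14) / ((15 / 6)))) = -110894 / 3967909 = -0.03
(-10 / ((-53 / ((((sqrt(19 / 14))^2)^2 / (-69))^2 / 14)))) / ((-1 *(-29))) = 651605 / 1967805779184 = 0.00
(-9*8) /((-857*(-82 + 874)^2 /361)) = 361 /7466184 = 0.00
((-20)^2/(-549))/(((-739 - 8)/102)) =0.10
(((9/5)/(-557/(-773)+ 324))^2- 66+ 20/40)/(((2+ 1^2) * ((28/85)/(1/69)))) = -3507830573564809/3651799827974760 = -0.96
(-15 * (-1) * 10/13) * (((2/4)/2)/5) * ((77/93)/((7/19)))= 1045/806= 1.30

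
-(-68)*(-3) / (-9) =68 / 3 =22.67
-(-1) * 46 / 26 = 23 / 13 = 1.77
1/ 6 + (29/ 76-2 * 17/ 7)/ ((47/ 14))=-3125/ 2679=-1.17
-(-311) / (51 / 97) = 30167 / 51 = 591.51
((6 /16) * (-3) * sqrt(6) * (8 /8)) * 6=-27 * sqrt(6) /4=-16.53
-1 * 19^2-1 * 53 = -414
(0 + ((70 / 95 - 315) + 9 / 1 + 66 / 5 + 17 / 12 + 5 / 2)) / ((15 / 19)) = -328487 / 900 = -364.99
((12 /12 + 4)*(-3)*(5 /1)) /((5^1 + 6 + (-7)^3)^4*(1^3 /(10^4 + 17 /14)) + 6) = -10501275 /170091462566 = -0.00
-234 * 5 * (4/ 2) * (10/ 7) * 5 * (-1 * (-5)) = -585000/ 7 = -83571.43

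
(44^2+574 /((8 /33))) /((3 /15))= 86075 /4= 21518.75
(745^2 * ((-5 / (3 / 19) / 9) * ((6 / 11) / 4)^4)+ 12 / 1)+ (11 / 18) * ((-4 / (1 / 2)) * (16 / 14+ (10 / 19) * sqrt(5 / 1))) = -674.59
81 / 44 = 1.84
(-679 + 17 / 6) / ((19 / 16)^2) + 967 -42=482479 / 1083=445.50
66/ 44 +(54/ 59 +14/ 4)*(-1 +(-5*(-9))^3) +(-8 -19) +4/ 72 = 213626707/ 531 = 402310.18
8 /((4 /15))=30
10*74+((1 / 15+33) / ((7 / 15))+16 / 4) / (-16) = 20589 / 28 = 735.32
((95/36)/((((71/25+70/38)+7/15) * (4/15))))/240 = 45125/5634816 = 0.01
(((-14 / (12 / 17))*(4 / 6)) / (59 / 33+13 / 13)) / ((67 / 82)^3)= -180435178 / 20752647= -8.69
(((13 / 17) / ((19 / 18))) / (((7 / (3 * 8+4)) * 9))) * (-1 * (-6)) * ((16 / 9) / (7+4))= 3328 / 10659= 0.31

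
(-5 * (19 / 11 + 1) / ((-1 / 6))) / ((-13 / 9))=-8100 / 143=-56.64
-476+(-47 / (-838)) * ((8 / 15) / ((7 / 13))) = -20939176 / 43995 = -475.94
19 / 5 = 3.80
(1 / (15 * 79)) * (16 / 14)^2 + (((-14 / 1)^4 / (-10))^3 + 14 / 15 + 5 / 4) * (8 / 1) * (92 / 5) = -60571549203784072616 / 7258125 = -8345343901322.18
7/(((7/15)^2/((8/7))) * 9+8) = 1400/1943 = 0.72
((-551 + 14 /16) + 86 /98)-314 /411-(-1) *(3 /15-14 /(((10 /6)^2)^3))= -1385725880947 /2517375000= -550.46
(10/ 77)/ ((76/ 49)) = 35/ 418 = 0.08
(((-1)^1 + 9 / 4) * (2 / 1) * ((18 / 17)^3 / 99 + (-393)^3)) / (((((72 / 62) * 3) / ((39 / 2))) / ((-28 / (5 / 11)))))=1028200183526607 / 19652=52320383855.41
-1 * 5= -5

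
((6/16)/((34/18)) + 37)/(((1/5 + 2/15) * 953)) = 15177/129608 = 0.12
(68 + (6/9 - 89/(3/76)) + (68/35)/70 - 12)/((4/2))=-1346258/1225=-1098.99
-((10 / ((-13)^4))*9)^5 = -5904900000 / 19004963774880799438801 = -0.00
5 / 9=0.56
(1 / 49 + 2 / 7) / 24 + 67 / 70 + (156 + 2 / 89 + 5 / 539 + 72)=439417519 / 1918840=229.00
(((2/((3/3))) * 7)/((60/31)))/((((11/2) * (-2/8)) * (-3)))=868/495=1.75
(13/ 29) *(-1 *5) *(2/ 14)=-65/ 203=-0.32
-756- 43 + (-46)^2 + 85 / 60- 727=7097 / 12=591.42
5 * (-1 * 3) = -15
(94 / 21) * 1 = 94 / 21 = 4.48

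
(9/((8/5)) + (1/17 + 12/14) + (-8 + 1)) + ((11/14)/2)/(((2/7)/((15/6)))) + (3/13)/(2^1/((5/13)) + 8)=815713/272272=3.00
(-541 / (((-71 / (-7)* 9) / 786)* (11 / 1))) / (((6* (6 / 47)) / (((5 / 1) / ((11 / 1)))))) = -116582795 / 463914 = -251.30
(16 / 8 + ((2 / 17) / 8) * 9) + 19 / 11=2887 / 748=3.86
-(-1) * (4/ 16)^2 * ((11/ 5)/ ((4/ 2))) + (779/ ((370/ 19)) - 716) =-4001497/ 5920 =-675.93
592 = 592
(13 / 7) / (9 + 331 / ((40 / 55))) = 104 / 25991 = 0.00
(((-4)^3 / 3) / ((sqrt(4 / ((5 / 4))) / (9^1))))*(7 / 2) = -168*sqrt(5) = -375.66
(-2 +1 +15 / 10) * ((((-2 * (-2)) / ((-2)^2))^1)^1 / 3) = 1 / 6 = 0.17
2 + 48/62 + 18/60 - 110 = -33147/310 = -106.93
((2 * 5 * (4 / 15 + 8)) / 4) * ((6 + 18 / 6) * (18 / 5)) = 669.60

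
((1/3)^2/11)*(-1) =-1/99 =-0.01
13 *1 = 13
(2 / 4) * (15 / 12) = 5 / 8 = 0.62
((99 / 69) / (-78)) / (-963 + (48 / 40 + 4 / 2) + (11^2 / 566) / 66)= 93390 / 4872907351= 0.00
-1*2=-2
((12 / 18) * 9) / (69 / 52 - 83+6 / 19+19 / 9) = -53352 / 704657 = -0.08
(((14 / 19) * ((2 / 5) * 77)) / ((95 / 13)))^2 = 785568784 / 81450625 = 9.64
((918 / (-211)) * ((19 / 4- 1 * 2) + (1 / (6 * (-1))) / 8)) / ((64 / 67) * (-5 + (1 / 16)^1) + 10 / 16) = 26331 / 9073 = 2.90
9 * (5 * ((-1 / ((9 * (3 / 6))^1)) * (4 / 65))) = -8 / 13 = -0.62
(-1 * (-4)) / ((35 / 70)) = 8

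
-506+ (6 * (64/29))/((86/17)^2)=-27104482/53621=-505.48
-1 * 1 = -1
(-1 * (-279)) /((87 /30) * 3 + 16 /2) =2790 /167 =16.71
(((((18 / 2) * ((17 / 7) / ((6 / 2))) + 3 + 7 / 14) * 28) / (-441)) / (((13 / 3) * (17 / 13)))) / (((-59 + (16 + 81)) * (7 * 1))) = -151 / 332367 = -0.00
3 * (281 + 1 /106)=89361 /106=843.03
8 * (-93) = -744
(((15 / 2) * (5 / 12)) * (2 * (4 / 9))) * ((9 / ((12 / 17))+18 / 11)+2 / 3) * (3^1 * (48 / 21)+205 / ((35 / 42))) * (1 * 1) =14654125 / 1386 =10572.96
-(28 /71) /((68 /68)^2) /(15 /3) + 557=197707 /355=556.92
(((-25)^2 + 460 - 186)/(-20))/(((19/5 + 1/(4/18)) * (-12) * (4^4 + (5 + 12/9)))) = 899/522568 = 0.00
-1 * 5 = -5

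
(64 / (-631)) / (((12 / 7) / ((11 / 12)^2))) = -847 / 17037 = -0.05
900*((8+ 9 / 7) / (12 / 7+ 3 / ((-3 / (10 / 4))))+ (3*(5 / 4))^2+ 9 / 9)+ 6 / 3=2921.89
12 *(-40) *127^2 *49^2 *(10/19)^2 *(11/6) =-3407864152000/361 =-9440066903.05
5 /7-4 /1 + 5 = 12 /7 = 1.71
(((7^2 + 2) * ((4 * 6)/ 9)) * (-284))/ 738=-19312/ 369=-52.34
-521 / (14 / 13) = -6773 / 14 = -483.79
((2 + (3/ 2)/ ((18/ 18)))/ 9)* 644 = 2254/ 9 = 250.44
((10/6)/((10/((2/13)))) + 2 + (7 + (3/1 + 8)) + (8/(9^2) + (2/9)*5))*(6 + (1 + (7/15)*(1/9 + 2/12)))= 8608985/56862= 151.40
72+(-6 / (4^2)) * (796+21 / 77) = -19941 / 88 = -226.60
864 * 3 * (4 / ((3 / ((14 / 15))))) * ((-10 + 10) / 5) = 0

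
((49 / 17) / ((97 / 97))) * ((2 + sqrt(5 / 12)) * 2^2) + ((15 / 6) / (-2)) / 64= 98 * sqrt(15) / 51 + 100267 / 4352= 30.48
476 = 476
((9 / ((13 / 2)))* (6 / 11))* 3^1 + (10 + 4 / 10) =9056 / 715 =12.67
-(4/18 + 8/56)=-23/63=-0.37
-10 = -10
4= 4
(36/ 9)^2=16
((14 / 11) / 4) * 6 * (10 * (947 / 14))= 14205 / 11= 1291.36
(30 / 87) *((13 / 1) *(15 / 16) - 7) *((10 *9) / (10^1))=16.10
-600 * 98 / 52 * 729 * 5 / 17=-53581500 / 221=-242450.23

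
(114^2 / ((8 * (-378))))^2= 130321 / 7056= 18.47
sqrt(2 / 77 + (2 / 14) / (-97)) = sqrt(1366827) / 7469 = 0.16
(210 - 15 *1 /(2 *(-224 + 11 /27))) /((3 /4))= 1690630 /6037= 280.04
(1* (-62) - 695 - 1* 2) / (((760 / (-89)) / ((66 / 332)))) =2229183 / 126160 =17.67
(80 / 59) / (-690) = -0.00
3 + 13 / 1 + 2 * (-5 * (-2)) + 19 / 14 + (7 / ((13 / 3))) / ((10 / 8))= 35171 / 910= 38.65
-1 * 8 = -8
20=20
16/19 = 0.84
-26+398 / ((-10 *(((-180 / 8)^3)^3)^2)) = -74433527330817740364074759197906 / 2862827974262220783233642578125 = -26.00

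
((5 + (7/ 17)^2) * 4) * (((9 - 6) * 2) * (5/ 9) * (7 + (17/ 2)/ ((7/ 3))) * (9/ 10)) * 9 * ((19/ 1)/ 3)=76131252/ 2023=37632.85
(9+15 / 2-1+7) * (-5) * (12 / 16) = -675 / 8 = -84.38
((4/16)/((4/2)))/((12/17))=17/96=0.18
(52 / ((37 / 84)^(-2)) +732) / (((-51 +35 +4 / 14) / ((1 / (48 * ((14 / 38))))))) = -4974371 / 1862784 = -2.67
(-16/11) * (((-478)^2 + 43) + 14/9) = -32908112/99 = -332405.17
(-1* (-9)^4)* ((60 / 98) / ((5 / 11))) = -433026 / 49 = -8837.27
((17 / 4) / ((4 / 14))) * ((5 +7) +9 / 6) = 3213 / 16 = 200.81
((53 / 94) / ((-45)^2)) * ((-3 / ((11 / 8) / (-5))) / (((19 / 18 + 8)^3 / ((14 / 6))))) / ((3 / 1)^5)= 0.00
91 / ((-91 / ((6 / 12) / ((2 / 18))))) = -9 / 2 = -4.50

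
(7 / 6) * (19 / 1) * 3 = 133 / 2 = 66.50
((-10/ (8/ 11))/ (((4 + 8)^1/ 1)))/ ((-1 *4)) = 55/ 192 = 0.29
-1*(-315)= 315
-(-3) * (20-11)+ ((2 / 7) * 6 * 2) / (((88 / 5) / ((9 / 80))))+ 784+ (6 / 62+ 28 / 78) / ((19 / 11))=1208400419 / 1489488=811.29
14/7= 2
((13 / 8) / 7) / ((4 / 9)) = 117 / 224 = 0.52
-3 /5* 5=-3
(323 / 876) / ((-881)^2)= 323 / 679917036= 0.00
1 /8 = 0.12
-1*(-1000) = 1000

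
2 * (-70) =-140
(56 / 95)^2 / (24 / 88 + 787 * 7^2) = 8624 / 957092225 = 0.00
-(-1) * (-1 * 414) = -414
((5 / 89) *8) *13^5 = 14851720 / 89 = 166873.26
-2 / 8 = -1 / 4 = -0.25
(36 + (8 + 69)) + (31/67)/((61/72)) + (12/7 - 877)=-21792608/28609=-761.74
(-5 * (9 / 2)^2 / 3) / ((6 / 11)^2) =-1815 / 16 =-113.44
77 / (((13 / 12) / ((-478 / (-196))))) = 15774 / 91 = 173.34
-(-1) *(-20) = -20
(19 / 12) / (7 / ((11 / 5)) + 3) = 209 / 816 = 0.26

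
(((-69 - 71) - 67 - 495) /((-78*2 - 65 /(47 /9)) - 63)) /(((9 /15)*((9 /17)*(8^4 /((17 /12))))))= 882895 /267337728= 0.00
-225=-225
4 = 4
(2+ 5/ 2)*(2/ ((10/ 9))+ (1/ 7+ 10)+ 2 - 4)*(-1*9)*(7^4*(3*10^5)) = -290054520000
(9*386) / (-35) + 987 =31071 / 35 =887.74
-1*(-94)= 94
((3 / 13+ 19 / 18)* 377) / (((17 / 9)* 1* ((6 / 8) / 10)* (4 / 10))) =436450 / 51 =8557.84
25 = 25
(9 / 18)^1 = 1 / 2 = 0.50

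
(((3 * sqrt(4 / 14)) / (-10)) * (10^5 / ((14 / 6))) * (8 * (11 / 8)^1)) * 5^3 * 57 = -7053750000 * sqrt(14) / 49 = -538626852.90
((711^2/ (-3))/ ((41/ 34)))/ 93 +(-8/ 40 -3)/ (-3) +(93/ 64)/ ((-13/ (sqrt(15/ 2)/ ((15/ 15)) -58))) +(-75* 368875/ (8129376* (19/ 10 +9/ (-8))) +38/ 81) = -3020074076115677/ 2014825194720 -93* sqrt(30)/ 1664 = -1499.23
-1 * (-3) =3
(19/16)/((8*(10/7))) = 133/1280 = 0.10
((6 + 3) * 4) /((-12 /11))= -33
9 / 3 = 3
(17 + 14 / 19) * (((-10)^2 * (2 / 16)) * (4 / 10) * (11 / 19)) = 18535 / 361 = 51.34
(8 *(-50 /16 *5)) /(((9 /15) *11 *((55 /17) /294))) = -208250 /121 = -1721.07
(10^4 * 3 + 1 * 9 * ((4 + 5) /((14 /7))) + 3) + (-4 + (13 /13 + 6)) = 60093 /2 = 30046.50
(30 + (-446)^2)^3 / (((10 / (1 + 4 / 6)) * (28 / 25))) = 1171753776591448.81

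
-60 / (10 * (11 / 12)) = -72 / 11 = -6.55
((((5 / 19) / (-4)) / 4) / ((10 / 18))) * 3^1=-27 / 304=-0.09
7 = 7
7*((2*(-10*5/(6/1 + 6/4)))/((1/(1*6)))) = -560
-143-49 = -192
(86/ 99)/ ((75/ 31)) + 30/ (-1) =-220084/ 7425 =-29.64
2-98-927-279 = -1302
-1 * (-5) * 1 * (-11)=-55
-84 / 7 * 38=-456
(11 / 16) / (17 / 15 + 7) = 165 / 1952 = 0.08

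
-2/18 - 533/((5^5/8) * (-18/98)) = 205811/28125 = 7.32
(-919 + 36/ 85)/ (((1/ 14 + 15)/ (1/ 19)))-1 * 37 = -13701411/ 340765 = -40.21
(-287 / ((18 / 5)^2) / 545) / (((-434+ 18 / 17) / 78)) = 63427 / 8664192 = 0.01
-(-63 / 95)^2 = -3969 / 9025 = -0.44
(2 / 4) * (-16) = -8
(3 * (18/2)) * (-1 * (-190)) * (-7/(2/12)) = -215460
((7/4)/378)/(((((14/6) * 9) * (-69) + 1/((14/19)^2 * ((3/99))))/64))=-1568/7346457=-0.00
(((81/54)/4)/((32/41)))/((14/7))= 123/512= 0.24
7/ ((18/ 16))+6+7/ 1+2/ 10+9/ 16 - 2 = 12949/ 720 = 17.98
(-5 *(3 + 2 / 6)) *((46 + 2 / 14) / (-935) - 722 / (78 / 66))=30579170 / 3003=10182.87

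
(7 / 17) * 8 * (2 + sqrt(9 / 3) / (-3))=112 / 17- 56 * sqrt(3) / 51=4.69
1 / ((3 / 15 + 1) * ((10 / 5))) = 5 / 12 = 0.42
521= 521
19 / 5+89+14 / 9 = 4246 / 45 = 94.36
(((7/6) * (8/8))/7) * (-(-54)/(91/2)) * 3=54/91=0.59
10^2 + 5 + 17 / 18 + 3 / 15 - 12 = 8473 / 90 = 94.14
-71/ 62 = -1.15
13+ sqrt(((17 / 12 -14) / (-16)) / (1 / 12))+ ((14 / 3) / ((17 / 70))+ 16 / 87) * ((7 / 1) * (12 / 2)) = 830.86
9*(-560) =-5040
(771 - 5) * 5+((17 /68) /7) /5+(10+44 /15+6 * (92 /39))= 4211947 /1092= 3857.09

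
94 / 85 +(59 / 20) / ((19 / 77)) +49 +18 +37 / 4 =57695 / 646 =89.31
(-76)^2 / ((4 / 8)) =11552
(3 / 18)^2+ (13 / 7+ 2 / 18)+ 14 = 4031 / 252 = 16.00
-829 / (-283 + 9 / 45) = 4145 / 1414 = 2.93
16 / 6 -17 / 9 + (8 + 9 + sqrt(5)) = sqrt(5) + 160 / 9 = 20.01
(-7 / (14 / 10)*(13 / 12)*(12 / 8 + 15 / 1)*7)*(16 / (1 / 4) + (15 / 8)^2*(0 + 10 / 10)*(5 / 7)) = -21304855 / 512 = -41611.04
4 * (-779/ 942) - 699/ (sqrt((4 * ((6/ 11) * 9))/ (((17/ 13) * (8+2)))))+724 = 339446/ 471 - 233 * sqrt(36465)/ 78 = 150.27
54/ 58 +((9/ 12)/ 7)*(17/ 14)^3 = 2501895/ 2228128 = 1.12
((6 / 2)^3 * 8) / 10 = 108 / 5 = 21.60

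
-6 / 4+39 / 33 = -7 / 22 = -0.32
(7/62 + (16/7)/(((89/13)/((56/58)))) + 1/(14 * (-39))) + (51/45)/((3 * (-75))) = 10526998483/24573378375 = 0.43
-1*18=-18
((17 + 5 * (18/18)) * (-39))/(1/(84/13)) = -5544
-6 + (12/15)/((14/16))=-178/35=-5.09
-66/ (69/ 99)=-2178/ 23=-94.70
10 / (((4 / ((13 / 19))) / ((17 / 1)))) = 1105 / 38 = 29.08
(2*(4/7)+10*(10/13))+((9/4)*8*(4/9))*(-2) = -652/91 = -7.16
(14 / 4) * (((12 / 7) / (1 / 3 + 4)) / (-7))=-18 / 91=-0.20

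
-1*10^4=-10000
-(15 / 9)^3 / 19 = -125 / 513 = -0.24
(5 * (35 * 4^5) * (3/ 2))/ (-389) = -268800/ 389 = -691.00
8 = 8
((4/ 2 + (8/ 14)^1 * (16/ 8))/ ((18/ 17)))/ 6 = 187/ 378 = 0.49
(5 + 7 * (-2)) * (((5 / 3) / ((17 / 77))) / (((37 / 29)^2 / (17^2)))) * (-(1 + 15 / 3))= 99078210 / 1369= 72372.69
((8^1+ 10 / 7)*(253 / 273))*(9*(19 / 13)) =951786 / 8281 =114.94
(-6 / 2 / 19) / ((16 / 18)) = -27 / 152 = -0.18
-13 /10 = -1.30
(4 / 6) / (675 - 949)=-1 / 411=-0.00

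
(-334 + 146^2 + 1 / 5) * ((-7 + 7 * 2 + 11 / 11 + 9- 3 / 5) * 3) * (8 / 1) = 206464848 / 25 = 8258593.92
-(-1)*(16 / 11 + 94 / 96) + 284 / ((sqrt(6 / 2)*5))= 1285 / 528 + 284*sqrt(3) / 15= 35.23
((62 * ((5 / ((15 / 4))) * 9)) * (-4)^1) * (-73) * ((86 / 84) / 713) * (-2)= -623.90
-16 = -16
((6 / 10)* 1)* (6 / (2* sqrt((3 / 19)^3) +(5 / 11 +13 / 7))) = 423042543 / 270850280 -3041577* sqrt(57) / 270850280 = 1.48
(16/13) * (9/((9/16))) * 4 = 1024/13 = 78.77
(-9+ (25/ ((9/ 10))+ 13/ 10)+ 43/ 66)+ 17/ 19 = 21.62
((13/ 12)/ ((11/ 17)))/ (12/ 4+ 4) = 221/ 924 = 0.24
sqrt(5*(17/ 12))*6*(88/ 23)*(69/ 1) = 264*sqrt(255) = 4215.74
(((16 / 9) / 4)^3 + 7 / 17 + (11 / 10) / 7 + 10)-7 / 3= 7220603 / 867510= 8.32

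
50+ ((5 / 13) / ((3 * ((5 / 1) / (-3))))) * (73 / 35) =22677 / 455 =49.84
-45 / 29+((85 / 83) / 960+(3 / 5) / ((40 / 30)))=-2543311 / 2310720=-1.10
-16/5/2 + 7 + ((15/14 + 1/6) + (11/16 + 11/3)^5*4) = 13972037565523/2229534720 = 6266.80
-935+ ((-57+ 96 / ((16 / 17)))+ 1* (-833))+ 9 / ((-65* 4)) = -447989 / 260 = -1723.03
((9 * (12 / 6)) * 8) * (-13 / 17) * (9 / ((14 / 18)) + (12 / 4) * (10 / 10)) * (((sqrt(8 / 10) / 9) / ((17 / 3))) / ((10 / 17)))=-3744 * sqrt(5) / 175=-47.84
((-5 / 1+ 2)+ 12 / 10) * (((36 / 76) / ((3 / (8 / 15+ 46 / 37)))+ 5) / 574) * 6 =-501147 / 5044025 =-0.10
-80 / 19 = -4.21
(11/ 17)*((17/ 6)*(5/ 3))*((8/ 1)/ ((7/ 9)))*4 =880/ 7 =125.71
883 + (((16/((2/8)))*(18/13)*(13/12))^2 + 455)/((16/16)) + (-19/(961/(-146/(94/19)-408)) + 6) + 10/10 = 477399384/45167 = 10569.65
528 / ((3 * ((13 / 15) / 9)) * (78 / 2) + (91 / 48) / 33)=4181760 / 89687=46.63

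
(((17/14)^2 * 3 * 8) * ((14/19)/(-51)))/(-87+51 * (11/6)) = -136/1729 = -0.08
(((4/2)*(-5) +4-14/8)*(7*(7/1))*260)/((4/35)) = -3455725/4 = -863931.25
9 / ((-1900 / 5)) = -9 / 380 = -0.02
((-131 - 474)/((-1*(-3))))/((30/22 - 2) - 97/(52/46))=173030/74169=2.33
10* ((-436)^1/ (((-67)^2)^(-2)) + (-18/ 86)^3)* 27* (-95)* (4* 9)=645031519573000991400/ 79507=8112889677298866.66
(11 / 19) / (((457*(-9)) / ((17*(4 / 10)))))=-374 / 390735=-0.00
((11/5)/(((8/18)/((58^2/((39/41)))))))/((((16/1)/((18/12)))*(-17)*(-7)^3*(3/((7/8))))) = 1137873/13861120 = 0.08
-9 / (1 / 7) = -63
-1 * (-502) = 502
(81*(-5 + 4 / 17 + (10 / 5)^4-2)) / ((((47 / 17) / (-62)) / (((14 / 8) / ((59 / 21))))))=-57951369 / 5546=-10449.22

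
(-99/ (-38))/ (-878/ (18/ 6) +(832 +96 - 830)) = -297/ 22192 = -0.01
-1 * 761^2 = -579121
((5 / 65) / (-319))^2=1 / 17197609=0.00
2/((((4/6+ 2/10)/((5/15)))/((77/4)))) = 385/26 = 14.81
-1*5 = -5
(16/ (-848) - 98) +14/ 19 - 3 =-100984/ 1007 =-100.28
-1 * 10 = -10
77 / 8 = 9.62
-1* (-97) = 97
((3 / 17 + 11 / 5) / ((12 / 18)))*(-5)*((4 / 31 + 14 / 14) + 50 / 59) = -1095345 / 31093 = -35.23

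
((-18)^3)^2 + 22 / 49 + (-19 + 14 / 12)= 9999588745 / 294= 34012206.62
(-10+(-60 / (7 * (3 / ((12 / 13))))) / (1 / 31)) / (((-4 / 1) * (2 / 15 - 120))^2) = -939375 / 2353481312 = -0.00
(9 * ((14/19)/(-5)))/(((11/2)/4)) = -1008/1045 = -0.96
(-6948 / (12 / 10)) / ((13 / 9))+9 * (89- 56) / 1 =-48249 / 13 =-3711.46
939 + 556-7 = 1488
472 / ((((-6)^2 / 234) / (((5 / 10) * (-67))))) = -102778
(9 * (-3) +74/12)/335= -25/402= -0.06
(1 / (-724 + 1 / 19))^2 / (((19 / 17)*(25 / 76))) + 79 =373670073923 / 4730000625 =79.00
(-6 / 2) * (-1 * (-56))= -168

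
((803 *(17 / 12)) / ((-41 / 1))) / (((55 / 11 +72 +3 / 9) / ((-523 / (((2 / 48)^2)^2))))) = 74022056064 / 1189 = 62255724.19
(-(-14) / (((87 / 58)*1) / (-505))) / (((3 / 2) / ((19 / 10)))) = -53732 / 9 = -5970.22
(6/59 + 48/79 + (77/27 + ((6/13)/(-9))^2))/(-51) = -0.07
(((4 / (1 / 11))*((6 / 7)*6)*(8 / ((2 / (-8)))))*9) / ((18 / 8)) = -202752 / 7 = -28964.57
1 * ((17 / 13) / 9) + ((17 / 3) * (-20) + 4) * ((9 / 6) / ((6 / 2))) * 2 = -109.19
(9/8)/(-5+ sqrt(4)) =-0.38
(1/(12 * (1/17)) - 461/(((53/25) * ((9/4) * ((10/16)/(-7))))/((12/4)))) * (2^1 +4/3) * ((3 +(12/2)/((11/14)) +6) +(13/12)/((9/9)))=8054662265/41976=191887.32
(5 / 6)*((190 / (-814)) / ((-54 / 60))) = 2375 / 10989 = 0.22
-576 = -576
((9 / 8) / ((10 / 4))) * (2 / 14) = 9 / 140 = 0.06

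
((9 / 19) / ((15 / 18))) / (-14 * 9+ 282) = 9 / 2470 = 0.00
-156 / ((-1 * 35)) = 156 / 35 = 4.46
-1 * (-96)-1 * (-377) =473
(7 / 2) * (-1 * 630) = -2205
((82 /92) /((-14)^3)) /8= -41 /1009792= -0.00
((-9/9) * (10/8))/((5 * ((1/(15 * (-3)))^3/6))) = 273375/2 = 136687.50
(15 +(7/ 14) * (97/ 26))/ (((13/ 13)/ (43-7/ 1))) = 7893/ 13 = 607.15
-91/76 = -1.20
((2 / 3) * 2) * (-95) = -380 / 3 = -126.67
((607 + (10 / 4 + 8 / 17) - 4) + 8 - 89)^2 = 318586801 / 1156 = 275594.12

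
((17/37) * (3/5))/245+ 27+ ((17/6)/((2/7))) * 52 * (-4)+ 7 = -2028.67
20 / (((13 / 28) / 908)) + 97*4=513524 / 13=39501.85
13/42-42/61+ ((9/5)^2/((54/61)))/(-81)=-122261/288225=-0.42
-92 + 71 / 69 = -6277 / 69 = -90.97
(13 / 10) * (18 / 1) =117 / 5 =23.40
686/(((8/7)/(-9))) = -21609/4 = -5402.25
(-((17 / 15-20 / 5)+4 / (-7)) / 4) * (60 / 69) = 361 / 483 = 0.75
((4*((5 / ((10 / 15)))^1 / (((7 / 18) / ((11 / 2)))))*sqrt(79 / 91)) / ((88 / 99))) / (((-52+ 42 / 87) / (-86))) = 1851795*sqrt(7189) / 211484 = 742.42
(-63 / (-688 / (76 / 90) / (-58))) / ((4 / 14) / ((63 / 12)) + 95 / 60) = -188993 / 69015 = -2.74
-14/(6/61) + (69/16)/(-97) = -662911/4656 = -142.38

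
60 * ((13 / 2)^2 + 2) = 2655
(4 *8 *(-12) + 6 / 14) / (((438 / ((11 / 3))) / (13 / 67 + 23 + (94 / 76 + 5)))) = -245898565 / 2602012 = -94.50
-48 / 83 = -0.58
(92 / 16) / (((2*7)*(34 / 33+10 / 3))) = 253 / 2688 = 0.09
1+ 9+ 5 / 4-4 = 29 / 4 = 7.25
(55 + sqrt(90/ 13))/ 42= sqrt(130)/ 182 + 55/ 42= 1.37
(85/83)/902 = 85/74866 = 0.00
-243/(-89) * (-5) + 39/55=-63354/4895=-12.94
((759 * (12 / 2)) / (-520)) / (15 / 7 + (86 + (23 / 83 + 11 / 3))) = -3968811 / 41731820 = -0.10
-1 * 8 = -8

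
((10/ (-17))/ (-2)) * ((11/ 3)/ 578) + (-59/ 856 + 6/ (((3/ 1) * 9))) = 0.16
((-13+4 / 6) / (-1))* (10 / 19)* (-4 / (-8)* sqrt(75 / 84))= 925* sqrt(7) / 798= 3.07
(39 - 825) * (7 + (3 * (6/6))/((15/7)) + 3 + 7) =-72312/5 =-14462.40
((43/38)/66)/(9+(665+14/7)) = 43/1695408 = 0.00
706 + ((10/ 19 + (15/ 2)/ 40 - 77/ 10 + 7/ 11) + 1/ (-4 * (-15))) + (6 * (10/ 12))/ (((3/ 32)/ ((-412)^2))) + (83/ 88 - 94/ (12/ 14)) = 454128790519/ 50160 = 9053604.28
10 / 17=0.59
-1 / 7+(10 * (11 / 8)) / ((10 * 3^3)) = -139 / 1512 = -0.09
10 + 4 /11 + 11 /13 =1603 /143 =11.21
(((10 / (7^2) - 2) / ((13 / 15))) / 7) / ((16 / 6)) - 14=-14.11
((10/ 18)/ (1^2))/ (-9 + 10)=5/ 9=0.56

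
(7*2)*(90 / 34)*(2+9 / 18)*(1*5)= 7875 / 17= 463.24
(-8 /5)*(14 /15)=-112 /75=-1.49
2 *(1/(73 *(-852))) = -1/31098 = -0.00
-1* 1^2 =-1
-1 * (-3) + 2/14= 22/7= 3.14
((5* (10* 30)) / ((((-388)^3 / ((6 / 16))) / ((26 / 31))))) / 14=-14625 / 25350405248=-0.00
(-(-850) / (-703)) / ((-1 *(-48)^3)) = -425 / 38873088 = -0.00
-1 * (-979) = 979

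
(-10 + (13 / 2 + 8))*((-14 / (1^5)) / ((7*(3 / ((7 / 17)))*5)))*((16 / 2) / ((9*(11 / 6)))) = -112 / 935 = -0.12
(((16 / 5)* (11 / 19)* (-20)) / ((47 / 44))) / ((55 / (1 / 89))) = -2816 / 397385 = -0.01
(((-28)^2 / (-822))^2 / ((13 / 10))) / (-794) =-768320 / 871801281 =-0.00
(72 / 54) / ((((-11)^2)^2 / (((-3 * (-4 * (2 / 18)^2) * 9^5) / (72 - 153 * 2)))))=-648 / 190333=-0.00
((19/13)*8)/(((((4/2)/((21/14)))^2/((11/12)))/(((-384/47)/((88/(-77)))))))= 26334/611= 43.10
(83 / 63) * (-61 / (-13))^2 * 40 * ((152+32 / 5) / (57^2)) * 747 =18046314176 / 427063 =42256.80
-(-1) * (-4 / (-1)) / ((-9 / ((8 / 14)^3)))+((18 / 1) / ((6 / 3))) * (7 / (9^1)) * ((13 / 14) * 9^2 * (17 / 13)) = 4250287 / 6174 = 688.42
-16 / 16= -1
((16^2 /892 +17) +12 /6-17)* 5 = 2550 /223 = 11.43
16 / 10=8 / 5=1.60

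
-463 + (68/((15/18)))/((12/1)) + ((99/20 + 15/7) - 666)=-31223/28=-1115.11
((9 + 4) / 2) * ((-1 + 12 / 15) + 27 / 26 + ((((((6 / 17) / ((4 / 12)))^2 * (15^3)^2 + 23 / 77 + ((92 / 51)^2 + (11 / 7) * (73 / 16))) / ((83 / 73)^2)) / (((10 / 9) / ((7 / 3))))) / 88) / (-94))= -16295.27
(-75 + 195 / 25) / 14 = -24 / 5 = -4.80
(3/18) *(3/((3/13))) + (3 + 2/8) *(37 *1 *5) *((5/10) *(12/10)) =362.92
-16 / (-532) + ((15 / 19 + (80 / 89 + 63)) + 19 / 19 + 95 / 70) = 1587947 / 23674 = 67.08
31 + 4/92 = 714/23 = 31.04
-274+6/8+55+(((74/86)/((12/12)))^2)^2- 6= -3059167853/13675204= -223.70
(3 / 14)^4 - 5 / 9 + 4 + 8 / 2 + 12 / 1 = 6723529 / 345744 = 19.45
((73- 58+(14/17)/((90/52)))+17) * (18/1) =49688/85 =584.56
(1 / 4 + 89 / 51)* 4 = 407 / 51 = 7.98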